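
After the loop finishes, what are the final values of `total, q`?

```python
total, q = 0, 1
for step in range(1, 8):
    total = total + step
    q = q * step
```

Let's trace through this code step by step.

Initialize: total = 0
Initialize: q = 1
Entering loop: for step in range(1, 8):
After iteration 1: step = 1, total = 1, q = 1
After iteration 2: step = 2, total = 3, q = 2
After iteration 3: step = 3, total = 6, q = 6
After iteration 4: step = 4, total = 10, q = 24
After iteration 5: step = 5, total = 15, q = 120
After iteration 6: step = 6, total = 21, q = 720
After iteration 7: step = 7, total = 28, q = 5040
Loop ends.

Final answer: 28, 5040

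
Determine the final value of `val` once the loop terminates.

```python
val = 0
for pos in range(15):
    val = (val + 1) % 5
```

Let's trace through this code step by step.

Initialize: val = 0
Entering loop: for pos in range(15):
After iteration 1: pos = 0, val = 1
After iteration 2: pos = 1, val = 2
After iteration 3: pos = 2, val = 3
After iteration 4: pos = 3, val = 4
After iteration 5: pos = 4, val = 0
After iteration 6: pos = 5, val = 1
After iteration 7: pos = 6, val = 2
After iteration 8: pos = 7, val = 3
After iteration 9: pos = 8, val = 4
After iteration 10: pos = 9, val = 0
After iteration 11: pos = 10, val = 1
After iteration 12: pos = 11, val = 2
After iteration 13: pos = 12, val = 3
After iteration 14: pos = 13, val = 4
After iteration 15: pos = 14, val = 0
Loop ends.

Final answer: 0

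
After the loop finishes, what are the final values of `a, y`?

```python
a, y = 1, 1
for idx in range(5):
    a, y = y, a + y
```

Let's trace through this code step by step.

Initialize: a = 1
Initialize: y = 1
Entering loop: for idx in range(5):
After iteration 1: idx = 0, a = 1, y = 2
After iteration 2: idx = 1, a = 2, y = 3
After iteration 3: idx = 2, a = 3, y = 5
After iteration 4: idx = 3, a = 5, y = 8
After iteration 5: idx = 4, a = 8, y = 13
Loop ends.

Final answer: 8, 13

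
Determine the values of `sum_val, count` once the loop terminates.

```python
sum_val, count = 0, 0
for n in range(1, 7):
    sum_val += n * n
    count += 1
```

Let's trace through this code step by step.

Initialize: sum_val = 0
Initialize: count = 0
Entering loop: for n in range(1, 7):
After iteration 1: n = 1, sum_val = 1, count = 1
After iteration 2: n = 2, sum_val = 5, count = 2
After iteration 3: n = 3, sum_val = 14, count = 3
After iteration 4: n = 4, sum_val = 30, count = 4
After iteration 5: n = 5, sum_val = 55, count = 5
After iteration 6: n = 6, sum_val = 91, count = 6
Loop ends.

Final answer: 91, 6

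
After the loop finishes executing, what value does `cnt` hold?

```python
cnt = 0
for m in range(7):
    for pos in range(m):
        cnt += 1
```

Let's trace through this code step by step.

Initialize: cnt = 0
Entering loop: for m in range(7):
After iteration 1: m = 0, cnt = 0
After iteration 2: m = 1, cnt = 1, pos = 0
After iteration 3: m = 2, cnt = 3, pos = 1
After iteration 4: m = 3, cnt = 6, pos = 2
After iteration 5: m = 4, cnt = 10, pos = 3
After iteration 6: m = 5, cnt = 15, pos = 4
After iteration 7: m = 6, cnt = 21, pos = 5
Loop ends.

Final answer: 21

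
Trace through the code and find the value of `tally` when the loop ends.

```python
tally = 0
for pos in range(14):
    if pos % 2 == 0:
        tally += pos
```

Let's trace through this code step by step.

Initialize: tally = 0
Entering loop: for pos in range(14):
After iteration 1: pos = 0, tally = 0
After iteration 2: pos = 1, tally = 0
After iteration 3: pos = 2, tally = 2
After iteration 4: pos = 3, tally = 2
After iteration 5: pos = 4, tally = 6
After iteration 6: pos = 5, tally = 6
After iteration 7: pos = 6, tally = 12
After iteration 8: pos = 7, tally = 12
After iteration 9: pos = 8, tally = 20
After iteration 10: pos = 9, tally = 20
After iteration 11: pos = 10, tally = 30
After iteration 12: pos = 11, tally = 30
After iteration 13: pos = 12, tally = 42
After iteration 14: pos = 13, tally = 42
Loop ends.

Final answer: 42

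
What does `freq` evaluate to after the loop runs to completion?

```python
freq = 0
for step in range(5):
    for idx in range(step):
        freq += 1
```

Let's trace through this code step by step.

Initialize: freq = 0
Entering loop: for step in range(5):
After iteration 1: step = 0, freq = 0
After iteration 2: step = 1, freq = 1, idx = 0
After iteration 3: step = 2, freq = 3, idx = 1
After iteration 4: step = 3, freq = 6, idx = 2
After iteration 5: step = 4, freq = 10, idx = 3
Loop ends.

Final answer: 10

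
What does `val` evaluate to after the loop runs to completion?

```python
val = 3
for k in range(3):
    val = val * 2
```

Let's trace through this code step by step.

Initialize: val = 3
Entering loop: for k in range(3):
After iteration 1: k = 0, val = 6
After iteration 2: k = 1, val = 12
After iteration 3: k = 2, val = 24
Loop ends.

Final answer: 24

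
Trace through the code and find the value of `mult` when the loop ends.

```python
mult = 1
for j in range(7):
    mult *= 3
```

Let's trace through this code step by step.

Initialize: mult = 1
Entering loop: for j in range(7):
After iteration 1: j = 0, mult = 3
After iteration 2: j = 1, mult = 9
After iteration 3: j = 2, mult = 27
After iteration 4: j = 3, mult = 81
After iteration 5: j = 4, mult = 243
After iteration 6: j = 5, mult = 729
After iteration 7: j = 6, mult = 2187
Loop ends.

Final answer: 2187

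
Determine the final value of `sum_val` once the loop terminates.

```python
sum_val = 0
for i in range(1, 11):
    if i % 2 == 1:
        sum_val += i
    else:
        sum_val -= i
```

Let's trace through this code step by step.

Initialize: sum_val = 0
Entering loop: for i in range(1, 11):
After iteration 1: i = 1, sum_val = 1
After iteration 2: i = 2, sum_val = -1
After iteration 3: i = 3, sum_val = 2
After iteration 4: i = 4, sum_val = -2
After iteration 5: i = 5, sum_val = 3
After iteration 6: i = 6, sum_val = -3
After iteration 7: i = 7, sum_val = 4
After iteration 8: i = 8, sum_val = -4
After iteration 9: i = 9, sum_val = 5
After iteration 10: i = 10, sum_val = -5
Loop ends.

Final answer: -5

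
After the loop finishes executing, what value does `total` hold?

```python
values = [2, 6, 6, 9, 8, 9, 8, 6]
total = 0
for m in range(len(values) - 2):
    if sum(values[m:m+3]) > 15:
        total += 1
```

Let's trace through this code step by step.

Initialize: values = [2, 6, 6, 9, 8, 9, 8, 6]
Initialize: total = 0
Entering loop: for m in range(len(values) - 2):
After iteration 1: m = 0, total = 0
After iteration 2: m = 1, total = 1
After iteration 3: m = 2, total = 2
After iteration 4: m = 3, total = 3
After iteration 5: m = 4, total = 4
After iteration 6: m = 5, total = 5
Loop ends.

Final answer: 5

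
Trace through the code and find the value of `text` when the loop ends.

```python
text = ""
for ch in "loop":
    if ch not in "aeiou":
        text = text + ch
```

Let's trace through this code step by step.

Initialize: text = ''
Entering loop: for ch in "loop":
After iteration 1: ch = 'l', text = 'l'
After iteration 2: ch = 'o', text = 'l'
After iteration 3: ch = 'o', text = 'l'
After iteration 4: ch = 'p', text = 'lp'
Loop ends.

Final answer: 'lp'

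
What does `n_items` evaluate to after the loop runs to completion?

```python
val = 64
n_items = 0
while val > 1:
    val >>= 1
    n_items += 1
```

Let's trace through this code step by step.

Initialize: val = 64
Initialize: n_items = 0
Entering loop: while val > 1:
After iteration 1: val = 32, n_items = 1
After iteration 2: val = 16, n_items = 2
After iteration 3: val = 8, n_items = 3
After iteration 4: val = 4, n_items = 4
After iteration 5: val = 2, n_items = 5
After iteration 6: val = 1, n_items = 6
Loop ends.

Final answer: 6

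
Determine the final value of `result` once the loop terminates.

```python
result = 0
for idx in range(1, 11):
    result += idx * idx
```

Let's trace through this code step by step.

Initialize: result = 0
Entering loop: for idx in range(1, 11):
After iteration 1: idx = 1, result = 1
After iteration 2: idx = 2, result = 5
After iteration 3: idx = 3, result = 14
After iteration 4: idx = 4, result = 30
After iteration 5: idx = 5, result = 55
After iteration 6: idx = 6, result = 91
After iteration 7: idx = 7, result = 140
After iteration 8: idx = 8, result = 204
After iteration 9: idx = 9, result = 285
After iteration 10: idx = 10, result = 385
Loop ends.

Final answer: 385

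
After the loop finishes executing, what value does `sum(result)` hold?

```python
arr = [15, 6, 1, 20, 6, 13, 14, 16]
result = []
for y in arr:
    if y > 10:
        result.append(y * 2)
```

Let's trace through this code step by step.

Initialize: arr = [15, 6, 1, 20, 6, 13, 14, 16]
Initialize: result = []
Entering loop: for y in arr:
After iteration 1: y = 15, result = [30]
After iteration 2: y = 6, result = [30]
After iteration 3: y = 1, result = [30]
After iteration 4: y = 20, result = [30, 40]
After iteration 5: y = 6, result = [30, 40]
After iteration 6: y = 13, result = [30, 40, 26]
After iteration 7: y = 14, result = [30, 40, 26, 28]
After iteration 8: y = 16, result = [30, 40, 26, 28, 32]
Loop ends.
sum(result) = 156

Final answer: 156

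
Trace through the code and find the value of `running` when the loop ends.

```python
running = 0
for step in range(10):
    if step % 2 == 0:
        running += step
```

Let's trace through this code step by step.

Initialize: running = 0
Entering loop: for step in range(10):
After iteration 1: step = 0, running = 0
After iteration 2: step = 1, running = 0
After iteration 3: step = 2, running = 2
After iteration 4: step = 3, running = 2
After iteration 5: step = 4, running = 6
After iteration 6: step = 5, running = 6
After iteration 7: step = 6, running = 12
After iteration 8: step = 7, running = 12
After iteration 9: step = 8, running = 20
After iteration 10: step = 9, running = 20
Loop ends.

Final answer: 20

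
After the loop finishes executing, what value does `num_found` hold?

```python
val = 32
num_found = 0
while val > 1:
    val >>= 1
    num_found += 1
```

Let's trace through this code step by step.

Initialize: val = 32
Initialize: num_found = 0
Entering loop: while val > 1:
After iteration 1: val = 16, num_found = 1
After iteration 2: val = 8, num_found = 2
After iteration 3: val = 4, num_found = 3
After iteration 4: val = 2, num_found = 4
After iteration 5: val = 1, num_found = 5
Loop ends.

Final answer: 5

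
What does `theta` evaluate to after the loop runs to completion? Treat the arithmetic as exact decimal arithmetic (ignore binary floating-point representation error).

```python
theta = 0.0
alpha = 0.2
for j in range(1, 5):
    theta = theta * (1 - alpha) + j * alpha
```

Let's trace through this code step by step.

Initialize: theta = 0.0
Initialize: alpha = 0.2
Entering loop: for j in range(1, 5):
After iteration 1: j = 1, theta = 0.2
After iteration 2: j = 2, theta = 0.56
After iteration 3: j = 3, theta = 1.048
After iteration 4: j = 4, theta = 1.6384
Loop ends.

Final answer: 1.6384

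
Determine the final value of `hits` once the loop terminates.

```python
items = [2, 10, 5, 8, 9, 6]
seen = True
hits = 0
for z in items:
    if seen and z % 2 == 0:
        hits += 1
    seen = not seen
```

Let's trace through this code step by step.

Initialize: items = [2, 10, 5, 8, 9, 6]
Initialize: seen = True
Initialize: hits = 0
Entering loop: for z in items:
After iteration 1: z = 2, seen = False, hits = 1
After iteration 2: z = 10, seen = True, hits = 1
After iteration 3: z = 5, seen = False, hits = 1
After iteration 4: z = 8, seen = True, hits = 1
After iteration 5: z = 9, seen = False, hits = 1
After iteration 6: z = 6, seen = True, hits = 1
Loop ends.

Final answer: 1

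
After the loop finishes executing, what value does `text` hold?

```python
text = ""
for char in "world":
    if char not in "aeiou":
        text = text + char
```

Let's trace through this code step by step.

Initialize: text = ''
Entering loop: for char in "world":
After iteration 1: char = 'w', text = 'w'
After iteration 2: char = 'o', text = 'w'
After iteration 3: char = 'r', text = 'wr'
After iteration 4: char = 'l', text = 'wrl'
After iteration 5: char = 'd', text = 'wrld'
Loop ends.

Final answer: 'wrld'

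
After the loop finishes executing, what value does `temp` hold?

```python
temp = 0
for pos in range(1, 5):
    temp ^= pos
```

Let's trace through this code step by step.

Initialize: temp = 0
Entering loop: for pos in range(1, 5):
After iteration 1: pos = 1, temp = 1
After iteration 2: pos = 2, temp = 3
After iteration 3: pos = 3, temp = 0
After iteration 4: pos = 4, temp = 4
Loop ends.

Final answer: 4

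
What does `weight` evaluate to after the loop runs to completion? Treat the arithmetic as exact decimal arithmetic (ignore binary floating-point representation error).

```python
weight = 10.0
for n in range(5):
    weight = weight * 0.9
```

Let's trace through this code step by step.

Initialize: weight = 10.0
Entering loop: for n in range(5):
After iteration 1: n = 0, weight = 9.0
After iteration 2: n = 1, weight = 8.1
After iteration 3: n = 2, weight = 7.29
After iteration 4: n = 3, weight = 6.561
After iteration 5: n = 4, weight = 5.9049
Loop ends.

Final answer: 5.9049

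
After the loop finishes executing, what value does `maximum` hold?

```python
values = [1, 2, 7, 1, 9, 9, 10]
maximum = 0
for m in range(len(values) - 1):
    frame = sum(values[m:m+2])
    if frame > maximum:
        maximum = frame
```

Let's trace through this code step by step.

Initialize: values = [1, 2, 7, 1, 9, 9, 10]
Initialize: maximum = 0
Entering loop: for m in range(len(values) - 1):
After iteration 1: m = 0, maximum = 3, frame = 3
After iteration 2: m = 1, maximum = 9, frame = 9
After iteration 3: m = 2, maximum = 9, frame = 8
After iteration 4: m = 3, maximum = 10, frame = 10
After iteration 5: m = 4, maximum = 18, frame = 18
After iteration 6: m = 5, maximum = 19, frame = 19
Loop ends.

Final answer: 19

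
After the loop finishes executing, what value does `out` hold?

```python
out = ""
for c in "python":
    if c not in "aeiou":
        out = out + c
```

Let's trace through this code step by step.

Initialize: out = ''
Entering loop: for c in "python":
After iteration 1: c = 'p', out = 'p'
After iteration 2: c = 'y', out = 'py'
After iteration 3: c = 't', out = 'pyt'
After iteration 4: c = 'h', out = 'pyth'
After iteration 5: c = 'o', out = 'pyth'
After iteration 6: c = 'n', out = 'pythn'
Loop ends.

Final answer: 'pythn'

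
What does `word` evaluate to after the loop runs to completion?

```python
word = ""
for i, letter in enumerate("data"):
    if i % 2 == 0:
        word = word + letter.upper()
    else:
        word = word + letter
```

Let's trace through this code step by step.

Initialize: word = ''
Entering loop: for i, letter in enumerate("data"):
After iteration 1: i = 0, letter = 'd', word = 'D'
After iteration 2: i = 1, letter = 'a', word = 'Da'
After iteration 3: i = 2, letter = 't', word = 'DaT'
After iteration 4: i = 3, letter = 'a', word = 'DaTa'
Loop ends.

Final answer: 'DaTa'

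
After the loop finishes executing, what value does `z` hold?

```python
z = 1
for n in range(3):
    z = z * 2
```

Let's trace through this code step by step.

Initialize: z = 1
Entering loop: for n in range(3):
After iteration 1: n = 0, z = 2
After iteration 2: n = 1, z = 4
After iteration 3: n = 2, z = 8
Loop ends.

Final answer: 8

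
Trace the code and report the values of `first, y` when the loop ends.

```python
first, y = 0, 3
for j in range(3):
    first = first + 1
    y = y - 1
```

Let's trace through this code step by step.

Initialize: first = 0
Initialize: y = 3
Entering loop: for j in range(3):
After iteration 1: j = 0, first = 1, y = 2
After iteration 2: j = 1, first = 2, y = 1
After iteration 3: j = 2, first = 3, y = 0
Loop ends.

Final answer: 3, 0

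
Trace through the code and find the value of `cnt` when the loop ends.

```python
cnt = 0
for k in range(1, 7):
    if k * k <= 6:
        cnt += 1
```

Let's trace through this code step by step.

Initialize: cnt = 0
Entering loop: for k in range(1, 7):
After iteration 1: k = 1, cnt = 1
After iteration 2: k = 2, cnt = 2
After iteration 3: k = 3, cnt = 2
After iteration 4: k = 4, cnt = 2
After iteration 5: k = 5, cnt = 2
After iteration 6: k = 6, cnt = 2
Loop ends.

Final answer: 2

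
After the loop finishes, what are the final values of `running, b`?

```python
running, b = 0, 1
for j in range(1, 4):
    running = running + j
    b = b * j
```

Let's trace through this code step by step.

Initialize: running = 0
Initialize: b = 1
Entering loop: for j in range(1, 4):
After iteration 1: j = 1, running = 1, b = 1
After iteration 2: j = 2, running = 3, b = 2
After iteration 3: j = 3, running = 6, b = 6
Loop ends.

Final answer: 6, 6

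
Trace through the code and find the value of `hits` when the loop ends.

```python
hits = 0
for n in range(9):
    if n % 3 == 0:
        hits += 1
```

Let's trace through this code step by step.

Initialize: hits = 0
Entering loop: for n in range(9):
After iteration 1: n = 0, hits = 1
After iteration 2: n = 1, hits = 1
After iteration 3: n = 2, hits = 1
After iteration 4: n = 3, hits = 2
After iteration 5: n = 4, hits = 2
After iteration 6: n = 5, hits = 2
After iteration 7: n = 6, hits = 3
After iteration 8: n = 7, hits = 3
After iteration 9: n = 8, hits = 3
Loop ends.

Final answer: 3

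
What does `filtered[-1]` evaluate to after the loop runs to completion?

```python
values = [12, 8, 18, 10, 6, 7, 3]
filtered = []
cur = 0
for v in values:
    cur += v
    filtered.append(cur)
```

Let's trace through this code step by step.

Initialize: values = [12, 8, 18, 10, 6, 7, 3]
Initialize: filtered = []
Initialize: cur = 0
Entering loop: for v in values:
After iteration 1: v = 12, filtered = [12], cur = 12
After iteration 2: v = 8, filtered = [12, 20], cur = 20
After iteration 3: v = 18, filtered = [12, 20, 38], cur = 38
After iteration 4: v = 10, filtered = [12, 20, 38, 48], cur = 48
After iteration 5: v = 6, filtered = [12, 20, 38, 48, 54], cur = 54
After iteration 6: v = 7, filtered = [12, 20, 38, 48, 54, 61], cur = 61
After iteration 7: v = 3, filtered = [12, 20, 38, 48, 54, 61, 64], cur = 64
Loop ends.
filtered[-1] = 64

Final answer: 64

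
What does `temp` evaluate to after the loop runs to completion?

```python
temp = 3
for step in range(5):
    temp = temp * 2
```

Let's trace through this code step by step.

Initialize: temp = 3
Entering loop: for step in range(5):
After iteration 1: step = 0, temp = 6
After iteration 2: step = 1, temp = 12
After iteration 3: step = 2, temp = 24
After iteration 4: step = 3, temp = 48
After iteration 5: step = 4, temp = 96
Loop ends.

Final answer: 96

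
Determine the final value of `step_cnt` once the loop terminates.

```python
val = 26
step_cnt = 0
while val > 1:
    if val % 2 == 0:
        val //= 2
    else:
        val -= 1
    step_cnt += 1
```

Let's trace through this code step by step.

Initialize: val = 26
Initialize: step_cnt = 0
Entering loop: while val > 1:
After iteration 1: val = 13, step_cnt = 1
After iteration 2: val = 12, step_cnt = 2
After iteration 3: val = 6, step_cnt = 3
After iteration 4: val = 3, step_cnt = 4
After iteration 5: val = 2, step_cnt = 5
After iteration 6: val = 1, step_cnt = 6
Loop ends.

Final answer: 6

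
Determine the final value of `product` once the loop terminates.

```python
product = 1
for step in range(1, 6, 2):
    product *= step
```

Let's trace through this code step by step.

Initialize: product = 1
Entering loop: for step in range(1, 6, 2):
After iteration 1: step = 1, product = 1
After iteration 2: step = 3, product = 3
After iteration 3: step = 5, product = 15
Loop ends.

Final answer: 15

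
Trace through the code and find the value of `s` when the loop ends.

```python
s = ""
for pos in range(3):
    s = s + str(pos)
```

Let's trace through this code step by step.

Initialize: s = ''
Entering loop: for pos in range(3):
After iteration 1: pos = 0, s = '0'
After iteration 2: pos = 1, s = '01'
After iteration 3: pos = 2, s = '012'
Loop ends.

Final answer: '012'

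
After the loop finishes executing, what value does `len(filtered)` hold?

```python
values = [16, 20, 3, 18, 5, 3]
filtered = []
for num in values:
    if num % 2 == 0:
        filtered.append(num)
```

Let's trace through this code step by step.

Initialize: values = [16, 20, 3, 18, 5, 3]
Initialize: filtered = []
Entering loop: for num in values:
After iteration 1: num = 16, filtered = [16]
After iteration 2: num = 20, filtered = [16, 20]
After iteration 3: num = 3, filtered = [16, 20]
After iteration 4: num = 18, filtered = [16, 20, 18]
After iteration 5: num = 5, filtered = [16, 20, 18]
After iteration 6: num = 3, filtered = [16, 20, 18]
Loop ends.
len(filtered) = 3

Final answer: 3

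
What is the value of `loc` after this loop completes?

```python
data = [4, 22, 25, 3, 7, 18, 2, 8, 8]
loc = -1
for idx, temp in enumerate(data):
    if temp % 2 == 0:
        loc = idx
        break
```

Let's trace through this code step by step.

Initialize: data = [4, 22, 25, 3, 7, 18, 2, 8, 8]
Initialize: loc = -1
Entering loop: for idx, temp in enumerate(data):
After iteration 1: idx = 0, temp = 4, loc = 0
Loop ends.

Final answer: 0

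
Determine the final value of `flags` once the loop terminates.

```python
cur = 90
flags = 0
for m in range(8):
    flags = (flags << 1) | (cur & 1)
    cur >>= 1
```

Let's trace through this code step by step.

Initialize: cur = 90
Initialize: flags = 0
Entering loop: for m in range(8):
After iteration 1: m = 0, cur = 45, flags = 0
After iteration 2: m = 1, cur = 22, flags = 1
After iteration 3: m = 2, cur = 11, flags = 2
After iteration 4: m = 3, cur = 5, flags = 5
After iteration 5: m = 4, cur = 2, flags = 11
After iteration 6: m = 5, cur = 1, flags = 22
After iteration 7: m = 6, cur = 0, flags = 45
After iteration 8: m = 7, cur = 0, flags = 90
Loop ends.

Final answer: 90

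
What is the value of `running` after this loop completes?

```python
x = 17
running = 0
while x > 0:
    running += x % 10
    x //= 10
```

Let's trace through this code step by step.

Initialize: x = 17
Initialize: running = 0
Entering loop: while x > 0:
After iteration 1: x = 1, running = 7
After iteration 2: x = 0, running = 8
Loop ends.

Final answer: 8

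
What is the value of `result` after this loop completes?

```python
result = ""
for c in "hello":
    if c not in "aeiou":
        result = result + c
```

Let's trace through this code step by step.

Initialize: result = ''
Entering loop: for c in "hello":
After iteration 1: c = 'h', result = 'h'
After iteration 2: c = 'e', result = 'h'
After iteration 3: c = 'l', result = 'hl'
After iteration 4: c = 'l', result = 'hll'
After iteration 5: c = 'o', result = 'hll'
Loop ends.

Final answer: 'hll'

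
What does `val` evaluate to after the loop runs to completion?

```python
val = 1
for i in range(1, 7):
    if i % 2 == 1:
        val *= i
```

Let's trace through this code step by step.

Initialize: val = 1
Entering loop: for i in range(1, 7):
After iteration 1: i = 1, val = 1
After iteration 2: i = 2, val = 1
After iteration 3: i = 3, val = 3
After iteration 4: i = 4, val = 3
After iteration 5: i = 5, val = 15
After iteration 6: i = 6, val = 15
Loop ends.

Final answer: 15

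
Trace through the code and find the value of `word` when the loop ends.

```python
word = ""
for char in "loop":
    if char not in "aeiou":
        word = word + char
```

Let's trace through this code step by step.

Initialize: word = ''
Entering loop: for char in "loop":
After iteration 1: char = 'l', word = 'l'
After iteration 2: char = 'o', word = 'l'
After iteration 3: char = 'o', word = 'l'
After iteration 4: char = 'p', word = 'lp'
Loop ends.

Final answer: 'lp'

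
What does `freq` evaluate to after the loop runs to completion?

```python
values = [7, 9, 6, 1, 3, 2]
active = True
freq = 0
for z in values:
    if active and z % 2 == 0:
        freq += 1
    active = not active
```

Let's trace through this code step by step.

Initialize: values = [7, 9, 6, 1, 3, 2]
Initialize: active = True
Initialize: freq = 0
Entering loop: for z in values:
After iteration 1: z = 7, active = False, freq = 0
After iteration 2: z = 9, active = True, freq = 0
After iteration 3: z = 6, active = False, freq = 1
After iteration 4: z = 1, active = True, freq = 1
After iteration 5: z = 3, active = False, freq = 1
After iteration 6: z = 2, active = True, freq = 1
Loop ends.

Final answer: 1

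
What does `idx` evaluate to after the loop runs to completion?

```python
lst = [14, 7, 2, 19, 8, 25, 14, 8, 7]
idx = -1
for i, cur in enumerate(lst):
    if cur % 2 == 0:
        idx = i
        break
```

Let's trace through this code step by step.

Initialize: lst = [14, 7, 2, 19, 8, 25, 14, 8, 7]
Initialize: idx = -1
Entering loop: for i, cur in enumerate(lst):
After iteration 1: i = 0, cur = 14, idx = 0
Loop ends.

Final answer: 0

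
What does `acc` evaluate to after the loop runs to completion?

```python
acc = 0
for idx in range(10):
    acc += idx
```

Let's trace through this code step by step.

Initialize: acc = 0
Entering loop: for idx in range(10):
After iteration 1: idx = 0, acc = 0
After iteration 2: idx = 1, acc = 1
After iteration 3: idx = 2, acc = 3
After iteration 4: idx = 3, acc = 6
After iteration 5: idx = 4, acc = 10
After iteration 6: idx = 5, acc = 15
After iteration 7: idx = 6, acc = 21
After iteration 8: idx = 7, acc = 28
After iteration 9: idx = 8, acc = 36
After iteration 10: idx = 9, acc = 45
Loop ends.

Final answer: 45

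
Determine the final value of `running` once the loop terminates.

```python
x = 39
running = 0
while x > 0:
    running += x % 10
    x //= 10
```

Let's trace through this code step by step.

Initialize: x = 39
Initialize: running = 0
Entering loop: while x > 0:
After iteration 1: x = 3, running = 9
After iteration 2: x = 0, running = 12
Loop ends.

Final answer: 12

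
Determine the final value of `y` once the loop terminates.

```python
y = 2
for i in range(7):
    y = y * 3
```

Let's trace through this code step by step.

Initialize: y = 2
Entering loop: for i in range(7):
After iteration 1: i = 0, y = 6
After iteration 2: i = 1, y = 18
After iteration 3: i = 2, y = 54
After iteration 4: i = 3, y = 162
After iteration 5: i = 4, y = 486
After iteration 6: i = 5, y = 1458
After iteration 7: i = 6, y = 4374
Loop ends.

Final answer: 4374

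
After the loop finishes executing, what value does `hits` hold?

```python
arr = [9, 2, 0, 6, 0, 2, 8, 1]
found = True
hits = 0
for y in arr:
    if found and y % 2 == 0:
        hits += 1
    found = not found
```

Let's trace through this code step by step.

Initialize: arr = [9, 2, 0, 6, 0, 2, 8, 1]
Initialize: found = True
Initialize: hits = 0
Entering loop: for y in arr:
After iteration 1: y = 9, found = False, hits = 0
After iteration 2: y = 2, found = True, hits = 0
After iteration 3: y = 0, found = False, hits = 1
After iteration 4: y = 6, found = True, hits = 1
After iteration 5: y = 0, found = False, hits = 2
After iteration 6: y = 2, found = True, hits = 2
After iteration 7: y = 8, found = False, hits = 3
After iteration 8: y = 1, found = True, hits = 3
Loop ends.

Final answer: 3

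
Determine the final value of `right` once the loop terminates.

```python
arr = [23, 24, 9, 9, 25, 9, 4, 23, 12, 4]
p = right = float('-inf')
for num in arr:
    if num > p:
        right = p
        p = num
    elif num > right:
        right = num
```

Let's trace through this code step by step.

Initialize: arr = [23, 24, 9, 9, 25, 9, 4, 23, 12, 4]
Initialize: p = -inf
Initialize: right = -inf
Entering loop: for num in arr:
After iteration 1: num = 23, p = 23, right = -inf
After iteration 2: num = 24, p = 24, right = 23
After iteration 3: num = 9, p = 24, right = 23
After iteration 4: num = 9, p = 24, right = 23
After iteration 5: num = 25, p = 25, right = 24
After iteration 6: num = 9, p = 25, right = 24
After iteration 7: num = 4, p = 25, right = 24
After iteration 8: num = 23, p = 25, right = 24
After iteration 9: num = 12, p = 25, right = 24
After iteration 10: num = 4, p = 25, right = 24
Loop ends.

Final answer: 24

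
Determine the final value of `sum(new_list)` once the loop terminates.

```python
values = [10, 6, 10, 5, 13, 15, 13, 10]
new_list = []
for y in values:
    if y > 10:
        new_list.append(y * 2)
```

Let's trace through this code step by step.

Initialize: values = [10, 6, 10, 5, 13, 15, 13, 10]
Initialize: new_list = []
Entering loop: for y in values:
After iteration 1: y = 10, new_list = []
After iteration 2: y = 6, new_list = []
After iteration 3: y = 10, new_list = []
After iteration 4: y = 5, new_list = []
After iteration 5: y = 13, new_list = [26]
After iteration 6: y = 15, new_list = [26, 30]
After iteration 7: y = 13, new_list = [26, 30, 26]
After iteration 8: y = 10, new_list = [26, 30, 26]
Loop ends.
sum(new_list) = 82

Final answer: 82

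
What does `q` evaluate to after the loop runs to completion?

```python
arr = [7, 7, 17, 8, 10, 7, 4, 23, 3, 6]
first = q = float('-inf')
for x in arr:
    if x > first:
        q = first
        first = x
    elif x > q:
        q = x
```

Let's trace through this code step by step.

Initialize: arr = [7, 7, 17, 8, 10, 7, 4, 23, 3, 6]
Initialize: first = -inf
Initialize: q = -inf
Entering loop: for x in arr:
After iteration 1: x = 7, first = 7, q = -inf
After iteration 2: x = 7, first = 7, q = 7
After iteration 3: x = 17, first = 17, q = 7
After iteration 4: x = 8, first = 17, q = 8
After iteration 5: x = 10, first = 17, q = 10
After iteration 6: x = 7, first = 17, q = 10
After iteration 7: x = 4, first = 17, q = 10
After iteration 8: x = 23, first = 23, q = 17
After iteration 9: x = 3, first = 23, q = 17
After iteration 10: x = 6, first = 23, q = 17
Loop ends.

Final answer: 17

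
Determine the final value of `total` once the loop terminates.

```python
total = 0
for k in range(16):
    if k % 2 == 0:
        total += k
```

Let's trace through this code step by step.

Initialize: total = 0
Entering loop: for k in range(16):
After iteration 1: k = 0, total = 0
After iteration 2: k = 1, total = 0
After iteration 3: k = 2, total = 2
After iteration 4: k = 3, total = 2
After iteration 5: k = 4, total = 6
After iteration 6: k = 5, total = 6
After iteration 7: k = 6, total = 12
After iteration 8: k = 7, total = 12
After iteration 9: k = 8, total = 20
After iteration 10: k = 9, total = 20
After iteration 11: k = 10, total = 30
After iteration 12: k = 11, total = 30
After iteration 13: k = 12, total = 42
After iteration 14: k = 13, total = 42
After iteration 15: k = 14, total = 56
After iteration 16: k = 15, total = 56
Loop ends.

Final answer: 56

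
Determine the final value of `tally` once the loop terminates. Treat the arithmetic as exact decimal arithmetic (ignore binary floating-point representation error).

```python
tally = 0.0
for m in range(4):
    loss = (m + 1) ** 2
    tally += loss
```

Let's trace through this code step by step.

Initialize: tally = 0.0
Entering loop: for m in range(4):
After iteration 1: m = 0, tally = 1.0, loss = 1
After iteration 2: m = 1, tally = 5.0, loss = 4
After iteration 3: m = 2, tally = 14.0, loss = 9
After iteration 4: m = 3, tally = 30.0, loss = 16
Loop ends.

Final answer: 30.0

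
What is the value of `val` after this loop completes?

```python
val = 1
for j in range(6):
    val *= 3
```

Let's trace through this code step by step.

Initialize: val = 1
Entering loop: for j in range(6):
After iteration 1: j = 0, val = 3
After iteration 2: j = 1, val = 9
After iteration 3: j = 2, val = 27
After iteration 4: j = 3, val = 81
After iteration 5: j = 4, val = 243
After iteration 6: j = 5, val = 729
Loop ends.

Final answer: 729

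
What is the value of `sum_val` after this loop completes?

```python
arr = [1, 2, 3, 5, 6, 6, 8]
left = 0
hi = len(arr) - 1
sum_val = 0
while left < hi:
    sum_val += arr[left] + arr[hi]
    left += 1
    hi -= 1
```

Let's trace through this code step by step.

Initialize: arr = [1, 2, 3, 5, 6, 6, 8]
Initialize: left = 0
Initialize: hi = 6
Initialize: sum_val = 0
Entering loop: while left < hi:
After iteration 1: left = 1, hi = 5, sum_val = 9
After iteration 2: left = 2, hi = 4, sum_val = 17
After iteration 3: left = 3, hi = 3, sum_val = 26
Loop ends.

Final answer: 26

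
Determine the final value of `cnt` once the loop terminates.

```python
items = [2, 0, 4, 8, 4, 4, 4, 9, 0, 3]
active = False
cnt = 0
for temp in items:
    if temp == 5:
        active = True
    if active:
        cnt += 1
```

Let's trace through this code step by step.

Initialize: items = [2, 0, 4, 8, 4, 4, 4, 9, 0, 3]
Initialize: active = False
Initialize: cnt = 0
Entering loop: for temp in items:
After iteration 1: temp = 2, cnt = 0
After iteration 2: temp = 0, cnt = 0
After iteration 3: temp = 4, cnt = 0
After iteration 4: temp = 8, cnt = 0
After iteration 5: temp = 4, cnt = 0
After iteration 6: temp = 4, cnt = 0
After iteration 7: temp = 4, cnt = 0
After iteration 8: temp = 9, cnt = 0
After iteration 9: temp = 0, cnt = 0
After iteration 10: temp = 3, cnt = 0
Loop ends.

Final answer: 0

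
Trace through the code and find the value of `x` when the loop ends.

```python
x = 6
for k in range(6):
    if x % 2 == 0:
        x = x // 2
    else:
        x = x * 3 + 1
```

Let's trace through this code step by step.

Initialize: x = 6
Entering loop: for k in range(6):
After iteration 1: k = 0, x = 3
After iteration 2: k = 1, x = 10
After iteration 3: k = 2, x = 5
After iteration 4: k = 3, x = 16
After iteration 5: k = 4, x = 8
After iteration 6: k = 5, x = 4
Loop ends.

Final answer: 4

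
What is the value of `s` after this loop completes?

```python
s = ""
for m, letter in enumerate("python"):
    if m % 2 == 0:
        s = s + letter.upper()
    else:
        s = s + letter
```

Let's trace through this code step by step.

Initialize: s = ''
Entering loop: for m, letter in enumerate("python"):
After iteration 1: m = 0, letter = 'p', s = 'P'
After iteration 2: m = 1, letter = 'y', s = 'Py'
After iteration 3: m = 2, letter = 't', s = 'PyT'
After iteration 4: m = 3, letter = 'h', s = 'PyTh'
After iteration 5: m = 4, letter = 'o', s = 'PyThO'
After iteration 6: m = 5, letter = 'n', s = 'PyThOn'
Loop ends.

Final answer: 'PyThOn'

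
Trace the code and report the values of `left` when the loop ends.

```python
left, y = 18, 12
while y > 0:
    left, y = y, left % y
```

Let's trace through this code step by step.

Initialize: left = 18
Initialize: y = 12
Entering loop: while y > 0:
After iteration 1: left = 12, y = 6
After iteration 2: left = 6, y = 0
Loop ends.

Final answer: 6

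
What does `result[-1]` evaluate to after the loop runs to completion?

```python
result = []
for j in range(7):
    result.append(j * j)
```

Let's trace through this code step by step.

Initialize: result = []
Entering loop: for j in range(7):
After iteration 1: j = 0, result = [0]
After iteration 2: j = 1, result = [0, 1]
After iteration 3: j = 2, result = [0, 1, 4]
After iteration 4: j = 3, result = [0, 1, 4, 9]
After iteration 5: j = 4, result = [0, 1, 4, 9, 16]
After iteration 6: j = 5, result = [0, 1, 4, 9, 16, 25]
After iteration 7: j = 6, result = [0, 1, 4, 9, 16, 25, 36]
Loop ends.
result[-1] = 36

Final answer: 36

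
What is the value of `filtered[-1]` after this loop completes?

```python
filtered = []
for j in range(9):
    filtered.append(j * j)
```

Let's trace through this code step by step.

Initialize: filtered = []
Entering loop: for j in range(9):
After iteration 1: j = 0, filtered = [0]
After iteration 2: j = 1, filtered = [0, 1]
After iteration 3: j = 2, filtered = [0, 1, 4]
After iteration 4: j = 3, filtered = [0, 1, 4, 9]
After iteration 5: j = 4, filtered = [0, 1, 4, 9, 16]
After iteration 6: j = 5, filtered = [0, 1, 4, 9, 16, 25]
After iteration 7: j = 6, filtered = [0, 1, 4, 9, 16, 25, 36]
After iteration 8: j = 7, filtered = [0, 1, 4, 9, 16, 25, 36, 49]
After iteration 9: j = 8, filtered = [0, 1, 4, 9, 16, 25, 36, 49, 64]
Loop ends.
filtered[-1] = 64

Final answer: 64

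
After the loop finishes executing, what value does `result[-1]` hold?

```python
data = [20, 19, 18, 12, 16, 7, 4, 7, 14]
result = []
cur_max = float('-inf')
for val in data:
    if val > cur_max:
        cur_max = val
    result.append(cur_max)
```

Let's trace through this code step by step.

Initialize: data = [20, 19, 18, 12, 16, 7, 4, 7, 14]
Initialize: result = []
Initialize: cur_max = -inf
Entering loop: for val in data:
After iteration 1: val = 20, result = [20], cur_max = 20
After iteration 2: val = 19, result = [20, 20], cur_max = 20
After iteration 3: val = 18, result = [20, 20, 20], cur_max = 20
After iteration 4: val = 12, result = [20, 20, 20, 20], cur_max = 20
After iteration 5: val = 16, result = [20, 20, 20, 20, 20], cur_max = 20
After iteration 6: val = 7, result = [20, 20, 20, 20, 20, 20], cur_max = 20
After iteration 7: val = 4, result = [20, 20, 20, 20, 20, 20, 20], cur_max = 20
After iteration 8: val = 7, result = [20, 20, 20, 20, 20, 20, 20, 20], cur_max = 20
After iteration 9: val = 14, result = [20, 20, 20, 20, 20, 20, 20, 20, 20], cur_max = 20
Loop ends.
result[-1] = 20

Final answer: 20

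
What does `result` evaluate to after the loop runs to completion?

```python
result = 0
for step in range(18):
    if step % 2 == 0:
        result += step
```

Let's trace through this code step by step.

Initialize: result = 0
Entering loop: for step in range(18):
After iteration 1: step = 0, result = 0
After iteration 2: step = 1, result = 0
After iteration 3: step = 2, result = 2
After iteration 4: step = 3, result = 2
After iteration 5: step = 4, result = 6
After iteration 6: step = 5, result = 6
After iteration 7: step = 6, result = 12
After iteration 8: step = 7, result = 12
After iteration 9: step = 8, result = 20
After iteration 10: step = 9, result = 20
After iteration 11: step = 10, result = 30
After iteration 12: step = 11, result = 30
After iteration 13: step = 12, result = 42
After iteration 14: step = 13, result = 42
After iteration 15: step = 14, result = 56
After iteration 16: step = 15, result = 56
After iteration 17: step = 16, result = 72
After iteration 18: step = 17, result = 72
Loop ends.

Final answer: 72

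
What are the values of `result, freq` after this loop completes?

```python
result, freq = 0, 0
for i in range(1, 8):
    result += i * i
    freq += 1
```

Let's trace through this code step by step.

Initialize: result = 0
Initialize: freq = 0
Entering loop: for i in range(1, 8):
After iteration 1: i = 1, result = 1, freq = 1
After iteration 2: i = 2, result = 5, freq = 2
After iteration 3: i = 3, result = 14, freq = 3
After iteration 4: i = 4, result = 30, freq = 4
After iteration 5: i = 5, result = 55, freq = 5
After iteration 6: i = 6, result = 91, freq = 6
After iteration 7: i = 7, result = 140, freq = 7
Loop ends.

Final answer: 140, 7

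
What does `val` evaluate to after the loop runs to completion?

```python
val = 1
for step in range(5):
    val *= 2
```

Let's trace through this code step by step.

Initialize: val = 1
Entering loop: for step in range(5):
After iteration 1: step = 0, val = 2
After iteration 2: step = 1, val = 4
After iteration 3: step = 2, val = 8
After iteration 4: step = 3, val = 16
After iteration 5: step = 4, val = 32
Loop ends.

Final answer: 32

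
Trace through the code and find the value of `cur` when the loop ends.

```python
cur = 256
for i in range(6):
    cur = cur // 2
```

Let's trace through this code step by step.

Initialize: cur = 256
Entering loop: for i in range(6):
After iteration 1: i = 0, cur = 128
After iteration 2: i = 1, cur = 64
After iteration 3: i = 2, cur = 32
After iteration 4: i = 3, cur = 16
After iteration 5: i = 4, cur = 8
After iteration 6: i = 5, cur = 4
Loop ends.

Final answer: 4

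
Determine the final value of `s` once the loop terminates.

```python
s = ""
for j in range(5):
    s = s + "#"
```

Let's trace through this code step by step.

Initialize: s = ''
Entering loop: for j in range(5):
After iteration 1: j = 0, s = '#'
After iteration 2: j = 1, s = '##'
After iteration 3: j = 2, s = '###'
After iteration 4: j = 3, s = '####'
After iteration 5: j = 4, s = '#####'
Loop ends.

Final answer: '#####'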